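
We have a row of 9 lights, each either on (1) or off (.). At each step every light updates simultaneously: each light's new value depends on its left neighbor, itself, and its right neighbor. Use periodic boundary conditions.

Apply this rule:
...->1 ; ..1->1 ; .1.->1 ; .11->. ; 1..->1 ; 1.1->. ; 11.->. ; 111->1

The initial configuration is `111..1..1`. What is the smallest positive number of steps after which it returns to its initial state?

4

11.11111.
....111..
1111.1.11
111..1..1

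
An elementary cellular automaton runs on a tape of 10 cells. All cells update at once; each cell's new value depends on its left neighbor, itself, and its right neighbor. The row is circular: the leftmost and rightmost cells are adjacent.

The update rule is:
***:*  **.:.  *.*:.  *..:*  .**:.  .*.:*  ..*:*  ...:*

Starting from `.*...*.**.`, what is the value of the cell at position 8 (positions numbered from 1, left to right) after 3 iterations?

******...*
*****.***.
.***...*..
position 8 holds *

*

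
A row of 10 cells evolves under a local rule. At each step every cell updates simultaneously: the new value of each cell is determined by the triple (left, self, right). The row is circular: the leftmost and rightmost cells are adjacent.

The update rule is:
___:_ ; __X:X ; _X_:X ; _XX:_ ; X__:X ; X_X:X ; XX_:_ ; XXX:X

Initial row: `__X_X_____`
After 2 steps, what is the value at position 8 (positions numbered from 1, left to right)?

_

_XXXXX____
X_XXX_X___
position 8 holds _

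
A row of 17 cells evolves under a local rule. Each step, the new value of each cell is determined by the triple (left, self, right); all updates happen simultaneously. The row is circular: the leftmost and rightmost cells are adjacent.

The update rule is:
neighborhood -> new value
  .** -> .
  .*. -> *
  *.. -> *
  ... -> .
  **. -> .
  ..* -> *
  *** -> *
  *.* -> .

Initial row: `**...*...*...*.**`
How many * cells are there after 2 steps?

step 1: *.*.***.***.**..*
step 2: ..*..*...*....**.
count of *: 5

5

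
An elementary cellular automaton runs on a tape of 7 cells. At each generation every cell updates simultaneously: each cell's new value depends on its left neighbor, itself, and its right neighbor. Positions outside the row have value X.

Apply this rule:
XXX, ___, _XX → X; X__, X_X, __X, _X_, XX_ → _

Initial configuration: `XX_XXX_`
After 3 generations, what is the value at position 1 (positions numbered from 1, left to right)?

_

X__XX__
___X___
_X___X_
position 1 holds _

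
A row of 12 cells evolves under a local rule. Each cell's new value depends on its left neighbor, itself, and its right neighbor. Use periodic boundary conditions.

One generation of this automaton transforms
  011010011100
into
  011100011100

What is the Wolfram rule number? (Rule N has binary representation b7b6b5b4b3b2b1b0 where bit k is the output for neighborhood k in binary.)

232

position 8: 111 → 1  (bit 7 = 1)
position 2: 110 → 1  (bit 6 = 1)
position 3: 101 → 1  (bit 5 = 1)
position 5: 100 → 0  (bit 4 = 0)
position 1: 011 → 1  (bit 3 = 1)
position 4: 010 → 0  (bit 2 = 0)
position 0: 001 → 0  (bit 1 = 0)
position 11: 000 → 0  (bit 0 = 0)
bits b7..b0 = 11101000 = 232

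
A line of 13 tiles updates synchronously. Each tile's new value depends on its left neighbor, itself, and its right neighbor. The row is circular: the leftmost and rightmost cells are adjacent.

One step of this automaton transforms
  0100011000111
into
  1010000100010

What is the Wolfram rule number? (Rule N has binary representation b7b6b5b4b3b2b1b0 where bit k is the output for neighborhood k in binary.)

176

position 11: 111 → 1  (bit 7 = 1)
position 6: 110 → 0  (bit 6 = 0)
position 0: 101 → 1  (bit 5 = 1)
position 2: 100 → 1  (bit 4 = 1)
position 5: 011 → 0  (bit 3 = 0)
position 1: 010 → 0  (bit 2 = 0)
position 4: 001 → 0  (bit 1 = 0)
position 3: 000 → 0  (bit 0 = 0)
bits b7..b0 = 10110000 = 176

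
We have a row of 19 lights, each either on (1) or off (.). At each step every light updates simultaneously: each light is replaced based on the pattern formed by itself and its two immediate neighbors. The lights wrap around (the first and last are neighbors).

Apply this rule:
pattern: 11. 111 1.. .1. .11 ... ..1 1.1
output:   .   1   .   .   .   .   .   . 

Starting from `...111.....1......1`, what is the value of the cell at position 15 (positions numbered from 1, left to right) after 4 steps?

.

....1..............
...................
...................  (fixed point — unchanged through step 4)
position 15 holds .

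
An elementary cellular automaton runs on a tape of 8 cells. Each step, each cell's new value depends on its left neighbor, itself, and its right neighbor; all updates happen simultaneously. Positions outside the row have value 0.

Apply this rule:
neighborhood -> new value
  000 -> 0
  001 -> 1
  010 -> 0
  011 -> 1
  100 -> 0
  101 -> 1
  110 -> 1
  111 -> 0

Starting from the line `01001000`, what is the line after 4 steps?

10000000

10010000
00100000
01000000
10000000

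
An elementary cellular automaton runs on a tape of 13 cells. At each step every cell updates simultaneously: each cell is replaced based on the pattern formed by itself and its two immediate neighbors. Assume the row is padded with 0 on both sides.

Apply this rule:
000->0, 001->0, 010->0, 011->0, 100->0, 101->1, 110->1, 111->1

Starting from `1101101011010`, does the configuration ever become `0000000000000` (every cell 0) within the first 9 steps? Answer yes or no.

0110110101100
0011011010100
0001101101000
0000110110000
0000011010000
0000001100000
0000000100000
0000000000000
all cells are 0 at step 8

yes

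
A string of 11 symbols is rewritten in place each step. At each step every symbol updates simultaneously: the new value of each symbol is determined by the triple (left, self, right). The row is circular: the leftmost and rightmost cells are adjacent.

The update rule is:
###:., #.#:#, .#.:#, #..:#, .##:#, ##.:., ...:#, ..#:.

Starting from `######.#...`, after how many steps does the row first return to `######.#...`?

#.....####.
#####.#...#
.....####.#
####.#...##
....####.#.
###.#...###
...####.#..
##.#...####
..####.#...
#.#...#####
.####.#....
.#...######
####.#.....
#...######.
###.#.....#
...######.#
##.#.....##
..######.#.
#.#.....###
.######.#..
.#.....####
######.#...

22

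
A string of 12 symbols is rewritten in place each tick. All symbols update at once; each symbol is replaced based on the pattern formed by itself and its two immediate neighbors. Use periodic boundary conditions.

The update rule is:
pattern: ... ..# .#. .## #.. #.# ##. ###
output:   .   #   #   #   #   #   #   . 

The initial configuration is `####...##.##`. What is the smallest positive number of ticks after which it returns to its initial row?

tick 1: ...##.#####.
tick 2: ..#####...##
tick 3: ###...##.###
tick 4: ..##.#####..
tick 5: .#####...##.
tick 6: ##...##.####
tick 7: .##.#####...
tick 8: #####...##..
tick 9: #...##.#####
tick 10: ##.#####....
tick 11: ####...##..#
tick 12: ...##.######
tick 13: #.#####....#
tick 14: ###...##..##
tick 15: ..##.######.
tick 16: .#####....##
tick 17: ##...##..###
tick 18: .##.######..
tick 19: #####....##.
tick 20: #...##..####
tick 21: ##.######...
tick 22: ####....##.#
tick 23: ...##..#####
tick 24: #.######...#
tick 25: ###....##.##
tick 26: ..##..#####.
tick 27: .######...##
tick 28: ##....##.###
tick 29: .##..#####..
tick 30: ######...##.
tick 31: #....##.####
tick 32: ##..#####...
tick 33: #####...##.#
tick 34: ....##.#####
tick 35: #..#####...#
tick 36: ####...##.##

36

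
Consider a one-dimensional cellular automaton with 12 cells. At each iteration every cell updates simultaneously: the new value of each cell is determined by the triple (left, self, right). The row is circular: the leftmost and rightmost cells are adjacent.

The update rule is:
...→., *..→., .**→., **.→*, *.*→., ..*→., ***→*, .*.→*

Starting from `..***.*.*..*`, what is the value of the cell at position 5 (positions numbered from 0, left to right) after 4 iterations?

...**.*.*..*
....*.*.*..*
....*.*.*..*  (fixed point — unchanged through iteration 4)
position 5 holds .

.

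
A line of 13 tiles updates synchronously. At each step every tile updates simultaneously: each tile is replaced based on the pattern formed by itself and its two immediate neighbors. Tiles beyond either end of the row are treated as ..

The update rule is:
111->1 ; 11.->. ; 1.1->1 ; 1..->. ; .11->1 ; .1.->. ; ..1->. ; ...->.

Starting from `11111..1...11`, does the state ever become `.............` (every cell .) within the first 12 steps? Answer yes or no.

yes

1111.......1.
111..........
11...........
1............
.............
all cells are . at step 5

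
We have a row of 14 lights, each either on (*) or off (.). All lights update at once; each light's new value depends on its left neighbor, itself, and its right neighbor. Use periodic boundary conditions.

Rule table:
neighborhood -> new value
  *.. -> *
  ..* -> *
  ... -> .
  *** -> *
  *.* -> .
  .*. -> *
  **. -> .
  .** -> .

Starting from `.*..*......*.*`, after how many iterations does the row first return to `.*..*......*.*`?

14

.*****....**.*
..***.*..*...*
**.*..*****.**
*..***.***...*
.**.*...*.*.*.
*...**.**.*.**
.*.*......*..*
.*.**....*****
.*...*..*.***.
***.*****..*.*
**...***.***..
..*.*.*...*.**
***.*.**.**...
.*..*......*.*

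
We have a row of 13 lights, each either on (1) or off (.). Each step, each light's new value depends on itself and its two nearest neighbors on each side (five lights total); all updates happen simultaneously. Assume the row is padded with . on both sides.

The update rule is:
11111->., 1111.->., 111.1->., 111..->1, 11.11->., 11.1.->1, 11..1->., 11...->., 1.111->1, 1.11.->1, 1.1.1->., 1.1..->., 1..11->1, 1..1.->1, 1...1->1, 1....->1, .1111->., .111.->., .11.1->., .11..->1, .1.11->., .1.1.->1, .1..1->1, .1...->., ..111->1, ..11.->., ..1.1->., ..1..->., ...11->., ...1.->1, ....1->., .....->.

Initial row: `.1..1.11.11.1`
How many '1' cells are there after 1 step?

1.11..1..1.1.
count of 1: 6

6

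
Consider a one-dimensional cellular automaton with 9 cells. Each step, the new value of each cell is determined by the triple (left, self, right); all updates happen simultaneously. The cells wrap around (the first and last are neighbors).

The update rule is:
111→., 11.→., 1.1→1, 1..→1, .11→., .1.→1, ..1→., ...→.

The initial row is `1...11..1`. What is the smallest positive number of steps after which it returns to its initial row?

.1....1..
.11...11.
...1....1
1..11...1
.1...1...
.11..11..
...1...1.
...11..11
1....1...
11...11..
..1....1.
..11...11
1...1....
11..11...
..1...1..
..11..11.
....1...1
1...11..1

18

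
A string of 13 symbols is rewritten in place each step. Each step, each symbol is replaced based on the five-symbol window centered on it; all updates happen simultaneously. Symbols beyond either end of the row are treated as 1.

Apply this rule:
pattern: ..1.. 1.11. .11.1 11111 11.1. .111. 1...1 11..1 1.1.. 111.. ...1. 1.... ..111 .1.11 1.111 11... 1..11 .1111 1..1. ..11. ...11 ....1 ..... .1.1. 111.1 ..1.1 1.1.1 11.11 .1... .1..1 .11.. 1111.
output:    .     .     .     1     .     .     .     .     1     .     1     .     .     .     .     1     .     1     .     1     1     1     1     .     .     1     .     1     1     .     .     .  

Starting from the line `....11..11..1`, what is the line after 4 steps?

step 1: 1.111...1....
step 2: .1...1.1.1.11
step 3: .11.11......1
step 4: 1..1..1.1111.

1..1..1.1111.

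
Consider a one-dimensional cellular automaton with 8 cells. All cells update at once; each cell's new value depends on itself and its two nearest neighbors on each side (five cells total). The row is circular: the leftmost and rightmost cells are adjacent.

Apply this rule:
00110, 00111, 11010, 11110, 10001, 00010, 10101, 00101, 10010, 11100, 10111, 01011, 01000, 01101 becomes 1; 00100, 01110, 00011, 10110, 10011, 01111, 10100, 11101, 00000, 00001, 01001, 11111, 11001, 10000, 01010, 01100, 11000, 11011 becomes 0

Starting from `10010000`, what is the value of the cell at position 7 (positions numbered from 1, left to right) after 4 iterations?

0

iteration 1: 00101001
iteration 2: 01100010
iteration 3: 01001100
iteration 4: 10001001
position 7 holds 0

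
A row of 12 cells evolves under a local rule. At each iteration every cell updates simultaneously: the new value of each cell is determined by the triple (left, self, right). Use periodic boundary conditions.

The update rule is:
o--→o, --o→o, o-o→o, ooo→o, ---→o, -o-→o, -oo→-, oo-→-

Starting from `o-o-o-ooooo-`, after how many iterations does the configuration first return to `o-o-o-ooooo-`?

4

oooooo-ooo-o
ooooo-o-o-o-
-ooo-ooooooo
o-o-o-ooooo-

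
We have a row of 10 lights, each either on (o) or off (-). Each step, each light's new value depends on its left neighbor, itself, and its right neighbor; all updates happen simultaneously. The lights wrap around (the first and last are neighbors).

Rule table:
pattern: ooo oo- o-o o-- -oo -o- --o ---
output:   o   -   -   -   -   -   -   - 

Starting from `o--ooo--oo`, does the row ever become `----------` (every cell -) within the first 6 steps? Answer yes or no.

yes

----o----o
----------
all cells are - at step 2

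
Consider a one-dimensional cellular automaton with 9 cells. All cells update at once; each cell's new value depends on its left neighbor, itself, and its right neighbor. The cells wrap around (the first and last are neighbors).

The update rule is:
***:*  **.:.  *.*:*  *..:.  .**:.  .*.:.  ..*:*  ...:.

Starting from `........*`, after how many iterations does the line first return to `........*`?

.......*.
......*..
.....*...
....*....
...*.....
..*......
.*.......
*........
........*

9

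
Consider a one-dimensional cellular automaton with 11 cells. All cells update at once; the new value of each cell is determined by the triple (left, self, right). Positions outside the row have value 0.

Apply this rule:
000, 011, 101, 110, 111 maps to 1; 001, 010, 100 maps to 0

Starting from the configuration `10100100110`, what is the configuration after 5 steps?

11111111110

01000000110
00011110110
11011111110
11111111110
11111111110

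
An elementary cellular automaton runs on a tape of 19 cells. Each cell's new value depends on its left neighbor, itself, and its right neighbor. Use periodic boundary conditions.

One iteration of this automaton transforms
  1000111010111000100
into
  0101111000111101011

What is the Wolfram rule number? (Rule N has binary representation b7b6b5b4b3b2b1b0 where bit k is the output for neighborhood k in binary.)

218

position 5: 111 → 1  (bit 7 = 1)
position 6: 110 → 1  (bit 6 = 1)
position 7: 101 → 0  (bit 5 = 0)
position 1: 100 → 1  (bit 4 = 1)
position 4: 011 → 1  (bit 3 = 1)
position 0: 010 → 0  (bit 2 = 0)
position 3: 001 → 1  (bit 1 = 1)
position 2: 000 → 0  (bit 0 = 0)
bits b7..b0 = 11011010 = 218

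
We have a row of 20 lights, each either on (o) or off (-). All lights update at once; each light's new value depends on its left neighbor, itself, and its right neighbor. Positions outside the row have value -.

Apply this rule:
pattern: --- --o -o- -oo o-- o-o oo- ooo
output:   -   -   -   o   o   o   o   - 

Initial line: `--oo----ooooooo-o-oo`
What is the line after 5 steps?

--ooo---o-----oo-ooo
--o-oo---o----oooo-o
---oooo---o---o--oo-
---o--oo---o---o-ooo
----o-ooo---o---oo-o

----o-ooo---o---oo-o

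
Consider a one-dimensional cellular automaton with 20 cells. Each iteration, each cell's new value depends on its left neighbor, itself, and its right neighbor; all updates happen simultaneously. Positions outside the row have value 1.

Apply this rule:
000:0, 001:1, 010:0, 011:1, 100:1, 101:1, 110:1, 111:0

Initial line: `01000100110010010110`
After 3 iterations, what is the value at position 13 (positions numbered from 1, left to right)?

10101011111101101111
11010110000111111000
01101111001100001101
position 13 holds 0

0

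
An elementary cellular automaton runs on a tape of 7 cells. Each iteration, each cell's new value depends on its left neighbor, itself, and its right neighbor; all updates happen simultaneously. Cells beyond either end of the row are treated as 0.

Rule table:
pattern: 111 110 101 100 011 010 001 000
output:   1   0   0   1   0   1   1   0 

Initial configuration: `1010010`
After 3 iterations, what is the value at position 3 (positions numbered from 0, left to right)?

0

iteration 1: 1011111
iteration 2: 1001110
iteration 3: 1110101
position 3 holds 0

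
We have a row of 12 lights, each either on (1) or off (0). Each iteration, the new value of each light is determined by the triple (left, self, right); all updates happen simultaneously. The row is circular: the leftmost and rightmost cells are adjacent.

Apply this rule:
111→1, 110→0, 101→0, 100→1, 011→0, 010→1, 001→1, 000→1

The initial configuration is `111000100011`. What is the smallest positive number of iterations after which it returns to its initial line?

4

iteration 1: 110111111101
iteration 2: 100011111000
iteration 3: 111101110111
iteration 4: 111000100011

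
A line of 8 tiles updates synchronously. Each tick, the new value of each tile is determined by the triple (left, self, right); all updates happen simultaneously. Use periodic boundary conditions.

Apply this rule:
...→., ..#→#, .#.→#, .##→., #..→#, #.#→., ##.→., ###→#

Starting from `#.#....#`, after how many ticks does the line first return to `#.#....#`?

tick 1: ..##..#.
tick 2: .#..####
tick 3: .###.##.
tick 4: #.#....#

4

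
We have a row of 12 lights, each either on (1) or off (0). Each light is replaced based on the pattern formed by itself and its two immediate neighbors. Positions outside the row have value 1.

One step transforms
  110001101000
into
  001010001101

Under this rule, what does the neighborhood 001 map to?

1

At position 4 the neighborhood is 001; the next row has 1 there.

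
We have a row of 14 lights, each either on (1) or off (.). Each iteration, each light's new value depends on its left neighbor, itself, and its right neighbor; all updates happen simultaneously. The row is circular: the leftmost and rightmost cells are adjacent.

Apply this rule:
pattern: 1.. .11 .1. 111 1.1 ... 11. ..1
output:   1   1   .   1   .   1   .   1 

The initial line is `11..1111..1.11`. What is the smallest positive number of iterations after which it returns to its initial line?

14

1.11111.11..11
..1111..1.1111
11111.11..111.
1111..1.1111..
111.11..111.11
11..1.1111..11
1.11..111.1111
..1.1111..1111
11..111.11111.
1.1111..1111..
..111.11111.11
1111..1111..1.
111.11111.11..
11..1111..1.11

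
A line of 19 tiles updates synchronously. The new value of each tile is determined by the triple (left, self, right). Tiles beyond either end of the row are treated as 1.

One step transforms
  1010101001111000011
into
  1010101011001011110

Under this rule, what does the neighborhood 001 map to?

1

At position 8 the neighborhood is 001; the next row has 1 there.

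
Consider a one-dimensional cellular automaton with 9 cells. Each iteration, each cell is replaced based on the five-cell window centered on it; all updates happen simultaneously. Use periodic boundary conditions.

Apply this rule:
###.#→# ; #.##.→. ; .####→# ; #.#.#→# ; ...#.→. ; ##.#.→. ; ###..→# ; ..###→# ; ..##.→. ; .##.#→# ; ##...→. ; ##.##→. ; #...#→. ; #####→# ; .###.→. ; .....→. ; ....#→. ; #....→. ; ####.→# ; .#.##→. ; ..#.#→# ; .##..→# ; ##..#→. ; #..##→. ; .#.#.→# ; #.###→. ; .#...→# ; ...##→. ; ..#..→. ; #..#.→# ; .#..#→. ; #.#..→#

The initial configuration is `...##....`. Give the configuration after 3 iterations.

iteration 1: ....#....
iteration 2: .....#...
iteration 3: ......#..

......#..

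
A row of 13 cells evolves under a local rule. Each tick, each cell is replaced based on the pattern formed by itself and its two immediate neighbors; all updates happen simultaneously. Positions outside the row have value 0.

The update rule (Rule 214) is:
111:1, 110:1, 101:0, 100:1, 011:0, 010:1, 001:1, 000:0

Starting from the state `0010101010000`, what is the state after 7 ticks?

1011101110101

0110101011000
1010101001100
1010101110110
1010100110011
1010111011101
1010011001101
1011101110101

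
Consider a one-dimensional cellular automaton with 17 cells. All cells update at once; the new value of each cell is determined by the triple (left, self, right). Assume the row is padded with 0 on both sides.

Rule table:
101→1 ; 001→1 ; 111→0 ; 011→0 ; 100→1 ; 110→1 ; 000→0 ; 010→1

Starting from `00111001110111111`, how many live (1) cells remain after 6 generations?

01001110011000001
11110011101100011
00011100110110101
00100111011011111
01111001101100001
10001110110110011
count of 1: 10

10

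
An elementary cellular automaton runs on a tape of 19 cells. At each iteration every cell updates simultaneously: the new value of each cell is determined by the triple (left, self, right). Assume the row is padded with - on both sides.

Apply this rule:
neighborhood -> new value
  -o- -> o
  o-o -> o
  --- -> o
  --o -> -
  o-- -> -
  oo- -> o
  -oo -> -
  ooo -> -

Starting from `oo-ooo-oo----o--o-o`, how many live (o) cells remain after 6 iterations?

10

-oo--oo-o-oo-o--ooo
--o---oooo-ooo----o
o-o-o----oo--o-oo-o
ooooo-oo--o--oo-ooo
----oo-o--o---oo--o
ooo--ooo--o-o--o--o
count of o: 10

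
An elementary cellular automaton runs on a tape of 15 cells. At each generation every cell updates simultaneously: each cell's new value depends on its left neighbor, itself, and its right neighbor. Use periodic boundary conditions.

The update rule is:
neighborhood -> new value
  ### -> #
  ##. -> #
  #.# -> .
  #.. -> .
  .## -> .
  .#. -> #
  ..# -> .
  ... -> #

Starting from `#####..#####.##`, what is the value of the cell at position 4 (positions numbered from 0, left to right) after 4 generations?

generation 1: #####...####..#
generation 2: #####.#..###...
generation 3: .####.#...##.#.
generation 4: ..###.#.#..#.#.
position 4 holds #

#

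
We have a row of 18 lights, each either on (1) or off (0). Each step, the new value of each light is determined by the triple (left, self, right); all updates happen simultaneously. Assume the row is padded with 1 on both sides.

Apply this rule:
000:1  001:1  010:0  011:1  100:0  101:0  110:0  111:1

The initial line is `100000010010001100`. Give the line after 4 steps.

011100100111001111

step 1: 001111100100111001
step 2: 011111001001110011
step 3: 011110010011100111
step 4: 011100100111001111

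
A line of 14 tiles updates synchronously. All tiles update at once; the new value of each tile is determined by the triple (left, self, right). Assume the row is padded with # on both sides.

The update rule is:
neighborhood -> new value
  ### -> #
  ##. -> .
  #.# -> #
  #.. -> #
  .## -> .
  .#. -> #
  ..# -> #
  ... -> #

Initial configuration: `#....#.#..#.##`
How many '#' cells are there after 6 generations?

8

.###########.#
#.#########.#.
.#.#######.###
###.#####.#.##
##.#.###.###.#
#.###.#.#.#.#.
count of #: 8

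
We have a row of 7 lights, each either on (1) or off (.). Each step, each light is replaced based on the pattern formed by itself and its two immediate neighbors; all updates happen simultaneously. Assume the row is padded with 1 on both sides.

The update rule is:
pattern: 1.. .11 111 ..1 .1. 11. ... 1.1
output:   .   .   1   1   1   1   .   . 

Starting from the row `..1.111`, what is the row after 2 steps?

..1.1.1

.11..11
..1.1.1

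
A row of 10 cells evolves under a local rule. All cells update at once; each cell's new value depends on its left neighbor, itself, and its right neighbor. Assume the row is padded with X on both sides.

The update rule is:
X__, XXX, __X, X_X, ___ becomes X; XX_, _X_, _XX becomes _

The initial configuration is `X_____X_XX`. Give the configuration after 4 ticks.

X_X_X_X_X_

tick 1: _XXXXX_X_X
tick 2: X_XXX_X_X_
tick 3: _X_X_X_X_X
tick 4: X_X_X_X_X_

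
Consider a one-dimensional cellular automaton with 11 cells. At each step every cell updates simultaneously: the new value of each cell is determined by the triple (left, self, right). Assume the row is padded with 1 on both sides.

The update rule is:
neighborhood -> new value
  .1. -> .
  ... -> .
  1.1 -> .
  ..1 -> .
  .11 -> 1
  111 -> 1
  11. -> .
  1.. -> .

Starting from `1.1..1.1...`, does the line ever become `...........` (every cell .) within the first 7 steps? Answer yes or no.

...........
all cells are . at step 1

yes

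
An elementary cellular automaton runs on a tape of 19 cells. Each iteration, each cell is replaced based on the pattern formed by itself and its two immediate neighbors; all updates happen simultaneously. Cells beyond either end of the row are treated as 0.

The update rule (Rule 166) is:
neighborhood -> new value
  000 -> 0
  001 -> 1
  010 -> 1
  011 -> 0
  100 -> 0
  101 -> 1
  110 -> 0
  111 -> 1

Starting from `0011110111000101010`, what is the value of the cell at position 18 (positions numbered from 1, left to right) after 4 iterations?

0101101010001111110
1110011110010111100
0100101100111011000
1101110001010100000
position 18 holds 0

0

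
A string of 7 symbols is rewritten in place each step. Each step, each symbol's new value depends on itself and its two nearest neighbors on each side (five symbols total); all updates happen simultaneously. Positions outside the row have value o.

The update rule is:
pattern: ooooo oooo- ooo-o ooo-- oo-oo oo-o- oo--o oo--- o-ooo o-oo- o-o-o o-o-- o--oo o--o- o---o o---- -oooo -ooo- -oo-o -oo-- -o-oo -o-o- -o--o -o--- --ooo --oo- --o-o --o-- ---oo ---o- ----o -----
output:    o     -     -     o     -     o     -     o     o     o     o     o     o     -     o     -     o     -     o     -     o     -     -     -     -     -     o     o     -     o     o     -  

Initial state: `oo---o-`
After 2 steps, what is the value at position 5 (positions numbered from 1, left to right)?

step 1: -oooooo
step 2: -oooooo
position 5 holds o

o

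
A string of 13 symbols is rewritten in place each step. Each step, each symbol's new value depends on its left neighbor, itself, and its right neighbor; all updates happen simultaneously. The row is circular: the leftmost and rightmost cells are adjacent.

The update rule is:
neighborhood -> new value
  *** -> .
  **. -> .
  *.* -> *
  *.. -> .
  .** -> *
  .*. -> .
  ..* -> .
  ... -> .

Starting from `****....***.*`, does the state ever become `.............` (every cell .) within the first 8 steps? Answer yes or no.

step 1: ........*..**
step 2: ...........*.
step 3: .............
all cells are . at step 3

yes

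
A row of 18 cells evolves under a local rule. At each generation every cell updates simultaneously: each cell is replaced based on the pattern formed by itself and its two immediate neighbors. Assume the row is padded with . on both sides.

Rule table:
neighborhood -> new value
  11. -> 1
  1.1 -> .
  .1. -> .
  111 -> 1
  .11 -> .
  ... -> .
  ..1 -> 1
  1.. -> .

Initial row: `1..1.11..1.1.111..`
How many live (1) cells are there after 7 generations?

2

..1...1.1.....11..
.1...1.......1.1..
1...1.......1.....
...1.......1......
..1.......1.......
.1.......1........
1.......1.........
count of 1: 2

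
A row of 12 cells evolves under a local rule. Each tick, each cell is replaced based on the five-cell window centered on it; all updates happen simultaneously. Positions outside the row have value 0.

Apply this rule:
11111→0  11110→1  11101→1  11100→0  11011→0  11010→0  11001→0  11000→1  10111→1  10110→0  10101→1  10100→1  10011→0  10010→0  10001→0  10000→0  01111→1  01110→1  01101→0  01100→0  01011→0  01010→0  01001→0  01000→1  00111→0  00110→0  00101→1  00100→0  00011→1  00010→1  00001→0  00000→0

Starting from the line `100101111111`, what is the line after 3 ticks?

010010110101

000101100010
001100010101
010010110101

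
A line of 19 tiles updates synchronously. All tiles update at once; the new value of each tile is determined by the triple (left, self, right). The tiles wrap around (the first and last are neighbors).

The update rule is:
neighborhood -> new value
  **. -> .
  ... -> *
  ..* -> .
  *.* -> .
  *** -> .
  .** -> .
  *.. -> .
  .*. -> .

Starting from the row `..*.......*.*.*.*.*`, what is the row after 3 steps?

step 1: ....*****..........
step 2: ***.......*********
step 3: ....*****..........

....*****..........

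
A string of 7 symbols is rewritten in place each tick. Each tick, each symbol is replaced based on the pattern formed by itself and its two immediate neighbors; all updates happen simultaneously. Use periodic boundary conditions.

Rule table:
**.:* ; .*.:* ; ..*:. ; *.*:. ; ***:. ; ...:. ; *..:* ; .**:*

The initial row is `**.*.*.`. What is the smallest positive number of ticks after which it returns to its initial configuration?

**.*.*.

1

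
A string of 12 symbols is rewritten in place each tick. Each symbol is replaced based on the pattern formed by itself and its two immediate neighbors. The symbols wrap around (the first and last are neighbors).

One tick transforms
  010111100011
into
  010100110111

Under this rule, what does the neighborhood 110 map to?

At position 6 the neighborhood is 110; the next row has 1 there.

1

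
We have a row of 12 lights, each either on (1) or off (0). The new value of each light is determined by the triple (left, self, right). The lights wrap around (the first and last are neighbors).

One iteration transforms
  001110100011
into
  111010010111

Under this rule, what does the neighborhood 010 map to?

0

At position 6 the neighborhood is 010; the next row has 0 there.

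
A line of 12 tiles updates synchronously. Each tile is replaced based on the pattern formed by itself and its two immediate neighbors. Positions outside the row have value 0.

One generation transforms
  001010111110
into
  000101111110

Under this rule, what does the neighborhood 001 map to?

0

At position 1 the neighborhood is 001; the next row has 0 there.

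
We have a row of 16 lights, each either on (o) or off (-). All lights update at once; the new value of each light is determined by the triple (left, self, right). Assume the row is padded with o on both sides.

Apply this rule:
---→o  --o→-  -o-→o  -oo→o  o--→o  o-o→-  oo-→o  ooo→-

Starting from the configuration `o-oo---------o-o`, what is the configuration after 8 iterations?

o-oooooooooo-o-o
o-o--------o-o-o
o-oooooooo-o-o-o
o-o------o-o-o-o
o-oooooo-o-o-o-o
o-o----o-o-o-o-o
o-oooo-o-o-o-o-o
o-o--o-o-o-o-o-o

o-o--o-o-o-o-o-o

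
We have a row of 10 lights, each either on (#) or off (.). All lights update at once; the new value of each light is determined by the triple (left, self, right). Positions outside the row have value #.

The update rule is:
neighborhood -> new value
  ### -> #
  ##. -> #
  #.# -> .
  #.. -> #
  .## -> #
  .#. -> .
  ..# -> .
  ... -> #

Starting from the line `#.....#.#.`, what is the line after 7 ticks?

#####.....
#########.
#########.  (fixed point — unchanged through tick 7)

#########.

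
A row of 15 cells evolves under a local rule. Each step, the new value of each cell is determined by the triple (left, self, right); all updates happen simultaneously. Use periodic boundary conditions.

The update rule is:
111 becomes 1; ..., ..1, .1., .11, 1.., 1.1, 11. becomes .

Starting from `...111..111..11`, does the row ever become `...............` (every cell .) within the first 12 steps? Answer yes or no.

step 1: ....1....1.....
step 2: ...............
all cells are . at step 2

yes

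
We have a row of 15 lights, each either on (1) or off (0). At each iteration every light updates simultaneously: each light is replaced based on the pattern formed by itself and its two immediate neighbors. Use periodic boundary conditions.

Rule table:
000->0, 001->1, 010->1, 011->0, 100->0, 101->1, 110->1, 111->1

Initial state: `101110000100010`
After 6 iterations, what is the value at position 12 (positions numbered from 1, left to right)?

110110001100111
111010010101011
111110111111101
111111011111110
011111101111111
101111110111111
position 12 holds 1

1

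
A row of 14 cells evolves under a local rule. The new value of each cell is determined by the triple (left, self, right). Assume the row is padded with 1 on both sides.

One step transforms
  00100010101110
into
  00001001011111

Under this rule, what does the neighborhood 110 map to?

1

At position 12 the neighborhood is 110; the next row has 1 there.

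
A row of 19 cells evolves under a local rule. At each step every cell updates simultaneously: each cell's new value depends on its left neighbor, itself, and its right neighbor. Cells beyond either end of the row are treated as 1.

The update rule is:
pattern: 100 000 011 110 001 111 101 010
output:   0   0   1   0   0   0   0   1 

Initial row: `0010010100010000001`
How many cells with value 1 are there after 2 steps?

5

0010010100010000001  (fixed point — unchanged through step 2)
count of 1: 5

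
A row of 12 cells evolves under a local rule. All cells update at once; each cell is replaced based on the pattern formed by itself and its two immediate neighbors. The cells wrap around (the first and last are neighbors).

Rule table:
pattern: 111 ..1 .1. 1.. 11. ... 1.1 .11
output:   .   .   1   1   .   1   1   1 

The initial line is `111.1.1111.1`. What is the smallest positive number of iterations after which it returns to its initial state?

iteration 1: ...1111...11
iteration 2: 11.1...11.1.
iteration 3: 1.1111.1.111
iteration 4: .11...1111..
iteration 5: .1.11.1...11
iteration 6: 1111.1111.1.
iteration 7: 1...11...111
iteration 8: .11.1.11.1..
iteration 9: .1.1111.1111
iteration 10: 1111...11...
iteration 11: 1...11.1.11.
iteration 12: 111.1.1111.1

12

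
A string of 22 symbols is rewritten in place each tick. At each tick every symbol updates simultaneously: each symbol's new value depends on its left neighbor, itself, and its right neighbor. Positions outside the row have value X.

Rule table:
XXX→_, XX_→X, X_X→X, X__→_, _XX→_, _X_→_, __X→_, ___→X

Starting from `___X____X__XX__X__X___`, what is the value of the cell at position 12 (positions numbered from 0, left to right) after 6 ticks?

X

tick 1: _X___XX_____X_______X_
tick 2: X__X__X_XXX___XXXXX__X
tick 3: X______X__X_X_____X___
tick 4: X_XXXX_____X__XXX___X_
tick 5: XX___X_XXX______X_X__X
tick 6: _X_X__X__X_XXXX__X____
position 12 holds X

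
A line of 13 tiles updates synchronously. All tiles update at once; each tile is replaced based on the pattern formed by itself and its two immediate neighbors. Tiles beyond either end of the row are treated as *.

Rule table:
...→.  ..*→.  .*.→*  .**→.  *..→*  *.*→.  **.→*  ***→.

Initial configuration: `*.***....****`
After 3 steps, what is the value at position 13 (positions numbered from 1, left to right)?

.

*...**.......
**...**......
.**...**.....
position 13 holds .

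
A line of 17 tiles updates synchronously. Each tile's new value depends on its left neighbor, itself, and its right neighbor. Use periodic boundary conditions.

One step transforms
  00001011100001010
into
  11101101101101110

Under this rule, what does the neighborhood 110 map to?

At position 8 the neighborhood is 110; the next row has 1 there.

1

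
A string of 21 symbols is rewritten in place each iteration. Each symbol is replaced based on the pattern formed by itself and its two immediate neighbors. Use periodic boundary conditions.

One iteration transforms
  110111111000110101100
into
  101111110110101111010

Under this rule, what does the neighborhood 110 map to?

At position 1 the neighborhood is 110; the next row has 0 there.

0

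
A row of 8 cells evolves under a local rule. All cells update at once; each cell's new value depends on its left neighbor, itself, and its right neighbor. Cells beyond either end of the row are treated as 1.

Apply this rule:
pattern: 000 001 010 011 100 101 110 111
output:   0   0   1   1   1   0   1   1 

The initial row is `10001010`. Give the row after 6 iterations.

11101010

iteration 1: 11001010
iteration 2: 11101010
iteration 3: 11101010  (fixed point — unchanged through iteration 6)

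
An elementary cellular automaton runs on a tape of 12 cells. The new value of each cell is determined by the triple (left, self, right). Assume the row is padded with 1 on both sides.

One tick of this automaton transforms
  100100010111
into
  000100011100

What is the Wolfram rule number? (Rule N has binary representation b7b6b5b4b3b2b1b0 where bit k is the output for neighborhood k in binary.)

44

position 10: 111 → 0  (bit 7 = 0)
position 0: 110 → 0  (bit 6 = 0)
position 8: 101 → 1  (bit 5 = 1)
position 1: 100 → 0  (bit 4 = 0)
position 9: 011 → 1  (bit 3 = 1)
position 3: 010 → 1  (bit 2 = 1)
position 2: 001 → 0  (bit 1 = 0)
position 5: 000 → 0  (bit 0 = 0)
bits b7..b0 = 00101100 = 44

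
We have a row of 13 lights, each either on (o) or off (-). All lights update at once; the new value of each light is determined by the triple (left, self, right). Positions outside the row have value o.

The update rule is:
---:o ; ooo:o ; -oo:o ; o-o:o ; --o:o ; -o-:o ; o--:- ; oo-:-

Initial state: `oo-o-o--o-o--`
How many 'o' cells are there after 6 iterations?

11

o-oooo-oooo-o
-oooo-oooo-oo
oooo-oooo-ooo
ooo-oooo-oooo
oo-oooo-ooooo
o-oooo-oooooo
count of o: 11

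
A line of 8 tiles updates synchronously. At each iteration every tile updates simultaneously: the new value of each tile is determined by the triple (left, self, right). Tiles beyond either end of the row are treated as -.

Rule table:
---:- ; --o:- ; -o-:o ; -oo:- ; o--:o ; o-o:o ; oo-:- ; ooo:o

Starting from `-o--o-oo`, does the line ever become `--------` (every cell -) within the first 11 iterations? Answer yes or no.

-oo-oo--
---o--o-
---oo-oo
-----o--
-----oo-
-------o
-------o  (fixed point — unchanged through iteration 11)
iteration 11 is -------o, still not uniform -

no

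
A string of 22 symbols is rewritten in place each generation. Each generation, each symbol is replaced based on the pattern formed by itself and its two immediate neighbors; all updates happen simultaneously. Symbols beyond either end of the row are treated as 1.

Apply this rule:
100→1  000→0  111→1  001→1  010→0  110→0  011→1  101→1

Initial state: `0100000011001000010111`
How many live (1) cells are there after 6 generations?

1010000110110100101111
0101001101101011011111
1010111011010110111111
0101110110101101111111
1011101101011011111111
0111011010110111111111
count of 1: 17

17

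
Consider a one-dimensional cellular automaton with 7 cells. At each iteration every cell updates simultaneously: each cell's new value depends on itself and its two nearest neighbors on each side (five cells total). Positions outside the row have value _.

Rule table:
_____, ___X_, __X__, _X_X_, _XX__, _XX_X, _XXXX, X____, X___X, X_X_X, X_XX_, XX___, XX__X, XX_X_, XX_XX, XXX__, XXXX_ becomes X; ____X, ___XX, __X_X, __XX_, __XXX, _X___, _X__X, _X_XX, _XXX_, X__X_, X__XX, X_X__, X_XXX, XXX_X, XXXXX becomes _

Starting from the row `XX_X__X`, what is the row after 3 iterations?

___X_XX

_XX___X
__XXXXX
___X_XX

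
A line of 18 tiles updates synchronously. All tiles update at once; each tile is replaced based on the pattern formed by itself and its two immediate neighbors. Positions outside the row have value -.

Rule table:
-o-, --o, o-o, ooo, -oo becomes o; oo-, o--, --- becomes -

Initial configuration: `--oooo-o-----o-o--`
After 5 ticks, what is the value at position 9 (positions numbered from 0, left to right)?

-oooo-oo----oooo--
oooo-oo----oooo---
ooo-oo----oooo----
oo-oo----oooo-----
o-oo----oooo------
position 9 holds o

o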